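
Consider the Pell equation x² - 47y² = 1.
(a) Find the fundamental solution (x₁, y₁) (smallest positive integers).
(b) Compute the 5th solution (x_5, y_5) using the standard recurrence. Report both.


Step 1: Find the fundamental solution (x₁, y₁) of x² - 47y² = 1.
  Expand √47 as a continued fraction. a₀ = ⌊√47⌋ = 6; iterate m_{k+1} = d_k·a_k − m_k, d_{k+1} = (47 − m_{k+1}²)/d_k, a_{k+1} = ⌊(a₀ + m_{k+1})/d_{k+1}⌋ (starting m₀ = 0, d₀ = 1), with convergents p_k = a_k·p_{k-1} + p_{k-2}, q_k = a_k·q_{k-1} + q_{k-2} (p₋₁ = 1, q₋₁ = 0):
  k = 0: a₀ = 6; p₀/q₀ = 6/1; p₀² − 47·q₀² = 36 − 47 = -11.
  k = 1: m = 6, d = 11, a = ⌊(6 + 6)/11⌋ = 1; p/q = (1·6 + 1)/(1·1 + 0) = 7/1; p² − 47·q² = 49 − 47 = 2.
  k = 2: m = 5, d = 2, a = ⌊(6 + 5)/2⌋ = 5; p/q = (5·7 + 6)/(5·1 + 1) = 41/6; p² − 47·q² = 1681 − 1692 = -11.
  k = 3: m = 5, d = 11, a = ⌊(6 + 5)/11⌋ = 1; p/q = (1·41 + 7)/(1·6 + 1) = 48/7; p² − 47·q² = 2304 − 2303 = 1.
  The first convergent with p² − 47·q² = 1 gives the fundamental solution (x₁, y₁) = (48, 7).
Step 2: Apply the recurrence (x_{n+1}, y_{n+1}) = (x₁x_n + 47y₁y_n, x₁y_n + y₁x_n) repeatedly.
  From (x_1, y_1) = (48, 7): x_2 = 48·48 + 47·7·7 = 4607; y_2 = 48·7 + 7·48 = 672.
  From (x_2, y_2) = (4607, 672): x_3 = 48·4607 + 47·7·672 = 442224; y_3 = 48·672 + 7·4607 = 64505.
  From (x_3, y_3) = (442224, 64505): x_4 = 48·442224 + 47·7·64505 = 42448897; y_4 = 48·64505 + 7·442224 = 6191808.
  From (x_4, y_4) = (42448897, 6191808): x_5 = 48·42448897 + 47·7·6191808 = 4074651888; y_5 = 48·6191808 + 7·42448897 = 594349063.
Step 3: Verify x_5² - 47·y_5² = 16602788008381964544 - 16602788008381964543 = 1 (should be 1). ✓

(x_1, y_1) = (48, 7); (x_5, y_5) = (4074651888, 594349063).


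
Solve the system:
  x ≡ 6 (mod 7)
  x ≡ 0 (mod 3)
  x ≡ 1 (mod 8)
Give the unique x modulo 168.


Moduli 7, 3, 8 are pairwise coprime; by CRT there is a unique solution modulo M = 7 · 3 · 8 = 168.
Solve pairwise, accumulating the modulus:
  Start with x ≡ 6 (mod 7).
  Combine with x ≡ 0 (mod 3): since gcd(7, 3) = 1, we get a unique residue mod 21.
    Write x = 6 + 7·t and substitute into x ≡ 0 (mod 3): 7·t ≡ 0 − 6 = -6 (mod 3).
    Reduce coefficients mod 3: 1·t ≡ 0 (mod 3).
    So t ≡ 0 (mod 3).
    Then x = 6 + 7·0 = 6, valid modulo lcm(7, 3) = 21: x ≡ 6 (mod 21).
  Combine with x ≡ 1 (mod 8): since gcd(21, 8) = 1, we get a unique residue mod 168.
    Write x = 6 + 21·t and substitute into x ≡ 1 (mod 8): 21·t ≡ 1 − 6 = -5 (mod 8).
    Reduce coefficients mod 8: 5·t ≡ 3 (mod 8).
    The inverse of 5 mod 8 is 5 (since 5·5 = 25 = 3·8 + 1), so t ≡ 5·3 = 15 ≡ 7 (mod 8).
    Then x = 6 + 21·7 = 153, valid modulo lcm(21, 8) = 168: x ≡ 153 (mod 168).
Verify: 153 mod 7 = 6 ✓, 153 mod 3 = 0 ✓, 153 mod 8 = 1 ✓.

x ≡ 153 (mod 168).


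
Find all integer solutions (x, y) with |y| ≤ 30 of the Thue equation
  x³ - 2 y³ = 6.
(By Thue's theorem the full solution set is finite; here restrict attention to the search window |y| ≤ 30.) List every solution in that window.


The equation is x³ - 2y³ = 6. For fixed y, x³ = 2·y³ + 6, so a solution requires the RHS to be a perfect cube.
Strategy: iterate y from -30 to 30, compute RHS = 2·y³ + 6, and check whether it is a (positive or negative) perfect cube.
Check small values of y:
  y = 0: RHS = 6 is not a perfect cube.
  y = 1: RHS = 8 = (2)³ ⇒ x = 2 works.
  y = -1: RHS = 4 is not a perfect cube.
  y = 2: RHS = 22 is not a perfect cube.
  y = -2: RHS = -10 is not a perfect cube.
  y = 3: RHS = 60 is not a perfect cube.
  y = -3: RHS = -48 is not a perfect cube.
Continuing the search up to |y| = 30 finds no further solutions beyond those listed.
Collected solutions: (2, 1).

Solutions (with |y| ≤ 30): (2, 1).


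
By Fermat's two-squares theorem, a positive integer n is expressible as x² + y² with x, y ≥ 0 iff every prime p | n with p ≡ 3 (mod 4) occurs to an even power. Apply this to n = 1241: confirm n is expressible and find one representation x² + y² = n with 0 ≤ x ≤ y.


Step 1: Factor n = 1241 = 17 · 73.
Step 2: Check the mod-4 condition on each prime factor: 17 ≡ 1 (mod 4), exponent 1; 73 ≡ 1 (mod 4), exponent 1.
All primes ≡ 3 (mod 4) appear to even exponent (or don't appear), so by the two-squares theorem n IS expressible as a sum of two squares.
Step 3: Build a representation. Here n = 17 · 73 is a product of primes ≡ 1 (mod 4). Each prime p ≡ 1 (mod 4) is itself a sum of two squares; find a² by testing p − a² for a perfect square:
  17: 17 − 1² = 16 = 4² ⇒ 17 = 1² + 4².
  73: 73 − 1² = 72, 73 − 2² = 69, 73 − 3² = 64 = 8² ⇒ 73 = 3² + 8².
  Combine using the Brahmagupta–Fibonacci identity (a² + b²)(c² + d²) = (ac − bd)² + (ad + bc)² = (ac + bd)² + (ad − bc)²:
  17 · 73 = 1241: from (1² + 4²)(3² + 8²), take (1·3 − 4·8, 1·8 + 4·3) = (3 − 32, 8 + 12) = (-29, 20); dropping signs (only squares matter) gives (29, 20); check 29² + 20² = 841 + 400 = 1241 ✓.
Step 4: Order so x ≤ y and verify: 20² + 29² = 400 + 841 = 1241 = n. ✓

n = 1241 = 20² + 29² (one valid representation with x ≤ y).


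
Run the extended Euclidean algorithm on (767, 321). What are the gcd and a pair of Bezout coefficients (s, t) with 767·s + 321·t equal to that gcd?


Euclidean algorithm on (767, 321) — divide until remainder is 0:
  767 = 2 · 321 + 125
  321 = 2 · 125 + 71
  125 = 1 · 71 + 54
  71 = 1 · 54 + 17
  54 = 3 · 17 + 3
  17 = 5 · 3 + 2
  3 = 1 · 2 + 1
  2 = 2 · 1 + 0
gcd(767, 321) = 1.
Track Bezout coefficients alongside the remainders: start with r₀ = 767 = a·1 + b·0 (s = 1, t = 0) and r₁ = 321 = a·0 + b·1 (s = 0, t = 1); each new remainder r_{k+1} = r_{k-1} − q_k·r_k inherits s_{k+1} = s_{k-1} − q_k·s_k, t_{k+1} = t_{k-1} − q_k·t_k, so r_k = a·s_k + b·t_k at every step:
  q = 2: r = 125, s = 1 − 2·0 = 1, t = 0 − 2·1 = -2  (check: 767·1 + 321·(-2) = 125)
  q = 2: r = 71, s = 0 − 2·1 = -2, t = 1 − 2·(-2) = 5  (check: 767·(-2) + 321·5 = 71)
  q = 1: r = 54, s = 1 − 1·(-2) = 3, t = -2 − 1·5 = -7  (check: 767·3 + 321·(-7) = 54)
  q = 1: r = 17, s = -2 − 1·3 = -5, t = 5 − 1·(-7) = 12  (check: 767·(-5) + 321·12 = 17)
  q = 3: r = 3, s = 3 − 3·(-5) = 18, t = -7 − 3·12 = -43  (check: 767·18 + 321·(-43) = 3)
  q = 5: r = 2, s = -5 − 5·18 = -95, t = 12 − 5·(-43) = 227  (check: 767·(-95) + 321·227 = 2)
  q = 1: r = 1, s = 18 − 1·(-95) = 113, t = -43 − 1·227 = -270  (check: 767·113 + 321·(-270) = 1)
The row with r = 1 (the gcd) gives the Bezout coefficients s = 113, t = -270.
Result: 767 · (113) + 321 · (-270) = 1.

gcd(767, 321) = 1; s = 113, t = -270 (check: 767·113 + 321·(-270) = 1).


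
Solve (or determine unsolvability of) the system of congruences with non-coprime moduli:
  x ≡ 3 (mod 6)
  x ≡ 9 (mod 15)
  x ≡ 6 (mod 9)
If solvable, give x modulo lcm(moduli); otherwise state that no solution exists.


Moduli 6, 15, 9 are not pairwise coprime, so CRT works modulo lcm(m_i) when all pairwise compatibility conditions hold.
Pairwise compatibility: gcd(m_i, m_j) must divide a_i - a_j for every pair.
Merge one congruence at a time:
  Start: x ≡ 3 (mod 6).
  Combine with x ≡ 9 (mod 15): gcd(6, 15) = 3; 9 - 3 = 6, which IS divisible by 3, so compatible.
    Write x = 3 + 6·t and substitute into x ≡ 9 (mod 15): 6·t ≡ 9 − 3 = 6 (mod 15).
    Divide the congruence (and modulus) by g = 3: 2·t ≡ 2 (mod 5).
    The inverse of 2 mod 5 is 3 (since 2·3 = 6 = 1·5 + 1), so t ≡ 3·2 = 6 ≡ 1 (mod 5).
    Then x = 3 + 6·1 = 9, valid modulo lcm(6, 15) = 30: x ≡ 9 (mod 30).
  Combine with x ≡ 6 (mod 9): gcd(30, 9) = 3; 6 - 9 = -3, which IS divisible by 3, so compatible.
    Write x = 9 + 30·t and substitute into x ≡ 6 (mod 9): 30·t ≡ 6 − 9 = -3 (mod 9).
    Divide the congruence (and modulus) by g = 3: 10·t ≡ -1 (mod 3).
    Reduce coefficients mod 3: 1·t ≡ 2 (mod 3).
    So t ≡ 2 (mod 3).
    Then x = 9 + 30·2 = 69, valid modulo lcm(30, 9) = 90: x ≡ 69 (mod 90).
Verify: 69 mod 6 = 3, 69 mod 15 = 9, 69 mod 9 = 6.

x ≡ 69 (mod 90).


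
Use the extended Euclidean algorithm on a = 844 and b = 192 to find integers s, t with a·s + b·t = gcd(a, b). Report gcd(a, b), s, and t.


Euclidean algorithm on (844, 192) — divide until remainder is 0:
  844 = 4 · 192 + 76
  192 = 2 · 76 + 40
  76 = 1 · 40 + 36
  40 = 1 · 36 + 4
  36 = 9 · 4 + 0
gcd(844, 192) = 4.
Track Bezout coefficients alongside the remainders: start with r₀ = 844 = a·1 + b·0 (s = 1, t = 0) and r₁ = 192 = a·0 + b·1 (s = 0, t = 1); each new remainder r_{k+1} = r_{k-1} − q_k·r_k inherits s_{k+1} = s_{k-1} − q_k·s_k, t_{k+1} = t_{k-1} − q_k·t_k, so r_k = a·s_k + b·t_k at every step:
  q = 4: r = 76, s = 1 − 4·0 = 1, t = 0 − 4·1 = -4  (check: 844·1 + 192·(-4) = 76)
  q = 2: r = 40, s = 0 − 2·1 = -2, t = 1 − 2·(-4) = 9  (check: 844·(-2) + 192·9 = 40)
  q = 1: r = 36, s = 1 − 1·(-2) = 3, t = -4 − 1·9 = -13  (check: 844·3 + 192·(-13) = 36)
  q = 1: r = 4, s = -2 − 1·3 = -5, t = 9 − 1·(-13) = 22  (check: 844·(-5) + 192·22 = 4)
The row with r = 4 (the gcd) gives the Bezout coefficients s = -5, t = 22.
Result: 844 · (-5) + 192 · (22) = 4.

gcd(844, 192) = 4; s = -5, t = 22 (check: 844·(-5) + 192·22 = 4).


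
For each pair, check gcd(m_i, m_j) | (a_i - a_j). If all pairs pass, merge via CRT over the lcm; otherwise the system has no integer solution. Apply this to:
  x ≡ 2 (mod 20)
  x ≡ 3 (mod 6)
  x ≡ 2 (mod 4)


Moduli 20, 6, 4 are not pairwise coprime, so CRT works modulo lcm(m_i) when all pairwise compatibility conditions hold.
Pairwise compatibility: gcd(m_i, m_j) must divide a_i - a_j for every pair.
Merge one congruence at a time:
  Start: x ≡ 2 (mod 20).
  Combine with x ≡ 3 (mod 6): gcd(20, 6) = 2, and 3 - 2 = 1 is NOT divisible by 2.
    ⇒ system is inconsistent (no integer solution).

No solution (the system is inconsistent).


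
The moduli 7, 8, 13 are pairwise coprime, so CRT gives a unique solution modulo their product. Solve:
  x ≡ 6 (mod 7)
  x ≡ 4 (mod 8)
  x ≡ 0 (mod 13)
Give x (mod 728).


Moduli 7, 8, 13 are pairwise coprime; by CRT there is a unique solution modulo M = 7 · 8 · 13 = 728.
Solve pairwise, accumulating the modulus:
  Start with x ≡ 6 (mod 7).
  Combine with x ≡ 4 (mod 8): since gcd(7, 8) = 1, we get a unique residue mod 56.
    Write x = 6 + 7·t and substitute into x ≡ 4 (mod 8): 7·t ≡ 4 − 6 = -2 (mod 8).
    Reduce coefficients mod 8: 7·t ≡ 6 (mod 8).
    The inverse of 7 mod 8 is 7 (since 7·7 = 49 = 6·8 + 1), so t ≡ 7·6 = 42 ≡ 2 (mod 8).
    Then x = 6 + 7·2 = 20, valid modulo lcm(7, 8) = 56: x ≡ 20 (mod 56).
  Combine with x ≡ 0 (mod 13): since gcd(56, 13) = 1, we get a unique residue mod 728.
    Write x = 20 + 56·t and substitute into x ≡ 0 (mod 13): 56·t ≡ 0 − 20 = -20 (mod 13).
    Reduce coefficients mod 13: 4·t ≡ 6 (mod 13).
    The inverse of 4 mod 13 is 10 (since 4·10 = 40 = 3·13 + 1), so t ≡ 10·6 = 60 ≡ 8 (mod 13).
    Then x = 20 + 56·8 = 468, valid modulo lcm(56, 13) = 728: x ≡ 468 (mod 728).
Verify: 468 mod 7 = 6 ✓, 468 mod 8 = 4 ✓, 468 mod 13 = 0 ✓.

x ≡ 468 (mod 728).


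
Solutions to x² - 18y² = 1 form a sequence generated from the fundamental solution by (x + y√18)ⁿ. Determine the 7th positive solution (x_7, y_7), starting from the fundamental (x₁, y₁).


Step 1: Find the fundamental solution (x₁, y₁) of x² - 18y² = 1.
  Expand √18 as a continued fraction. a₀ = ⌊√18⌋ = 4; iterate m_{k+1} = d_k·a_k − m_k, d_{k+1} = (18 − m_{k+1}²)/d_k, a_{k+1} = ⌊(a₀ + m_{k+1})/d_{k+1}⌋ (starting m₀ = 0, d₀ = 1), with convergents p_k = a_k·p_{k-1} + p_{k-2}, q_k = a_k·q_{k-1} + q_{k-2} (p₋₁ = 1, q₋₁ = 0):
  k = 0: a₀ = 4; p₀/q₀ = 4/1; p₀² − 18·q₀² = 16 − 18 = -2.
  k = 1: m = 4, d = 2, a = ⌊(4 + 4)/2⌋ = 4; p/q = (4·4 + 1)/(4·1 + 0) = 17/4; p² − 18·q² = 289 − 288 = 1.
  The first convergent with p² − 18·q² = 1 gives the fundamental solution (x₁, y₁) = (17, 4).
Step 2: Apply the recurrence (x_{n+1}, y_{n+1}) = (x₁x_n + 18y₁y_n, x₁y_n + y₁x_n) repeatedly.
  From (x_1, y_1) = (17, 4): x_2 = 17·17 + 18·4·4 = 577; y_2 = 17·4 + 4·17 = 136.
  From (x_2, y_2) = (577, 136): x_3 = 17·577 + 18·4·136 = 19601; y_3 = 17·136 + 4·577 = 4620.
  From (x_3, y_3) = (19601, 4620): x_4 = 17·19601 + 18·4·4620 = 665857; y_4 = 17·4620 + 4·19601 = 156944.
  From (x_4, y_4) = (665857, 156944): x_5 = 17·665857 + 18·4·156944 = 22619537; y_5 = 17·156944 + 4·665857 = 5331476.
  From (x_5, y_5) = (22619537, 5331476): x_6 = 17·22619537 + 18·4·5331476 = 768398401; y_6 = 17·5331476 + 4·22619537 = 181113240.
  From (x_6, y_6) = (768398401, 181113240): x_7 = 17·768398401 + 18·4·181113240 = 26102926097; y_7 = 17·181113240 + 4·768398401 = 6152518684.
Step 3: Verify x_7² - 18·y_7² = 681362750825443653409 - 681362750825443653408 = 1 (should be 1). ✓

(x_1, y_1) = (17, 4); (x_7, y_7) = (26102926097, 6152518684).


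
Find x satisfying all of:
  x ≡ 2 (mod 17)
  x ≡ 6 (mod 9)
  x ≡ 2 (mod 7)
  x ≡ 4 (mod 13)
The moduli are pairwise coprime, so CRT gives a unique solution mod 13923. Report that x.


Product of moduli M = 17 · 9 · 7 · 13 = 13923.
Merge one congruence at a time:
  Start: x ≡ 2 (mod 17).
  Combine with x ≡ 6 (mod 9); new modulus lcm = 153.
    Write x = 2 + 17·t and substitute into x ≡ 6 (mod 9): 17·t ≡ 6 − 2 = 4 (mod 9).
    Reduce coefficients mod 9: 8·t ≡ 4 (mod 9).
    The inverse of 8 mod 9 is 8 (since 8·8 = 64 = 7·9 + 1), so t ≡ 8·4 = 32 ≡ 5 (mod 9).
    Then x = 2 + 17·5 = 87, valid modulo lcm(17, 9) = 153: x ≡ 87 (mod 153).
  Combine with x ≡ 2 (mod 7); new modulus lcm = 1071.
    Write x = 87 + 153·t and substitute into x ≡ 2 (mod 7): 153·t ≡ 2 − 87 = -85 (mod 7).
    Reduce coefficients mod 7: 6·t ≡ 6 (mod 7).
    The inverse of 6 mod 7 is 6 (since 6·6 = 36 = 5·7 + 1), so t ≡ 6·6 = 36 ≡ 1 (mod 7).
    Then x = 87 + 153·1 = 240, valid modulo lcm(153, 7) = 1071: x ≡ 240 (mod 1071).
  Combine with x ≡ 4 (mod 13); new modulus lcm = 13923.
    Write x = 240 + 1071·t and substitute into x ≡ 4 (mod 13): 1071·t ≡ 4 − 240 = -236 (mod 13).
    Reduce coefficients mod 13: 5·t ≡ 11 (mod 13).
    The inverse of 5 mod 13 is 8 (since 5·8 = 40 = 3·13 + 1), so t ≡ 8·11 = 88 ≡ 10 (mod 13).
    Then x = 240 + 1071·10 = 10950, valid modulo lcm(1071, 13) = 13923: x ≡ 10950 (mod 13923).
Verify against each original: 10950 mod 17 = 2, 10950 mod 9 = 6, 10950 mod 7 = 2, 10950 mod 13 = 4.

x ≡ 10950 (mod 13923).


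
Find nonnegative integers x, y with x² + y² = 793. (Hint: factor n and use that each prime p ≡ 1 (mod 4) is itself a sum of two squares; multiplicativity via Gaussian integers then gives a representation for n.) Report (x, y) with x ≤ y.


Step 1: Factor n = 793 = 13 · 61.
Step 2: Check the mod-4 condition on each prime factor: 13 ≡ 1 (mod 4), exponent 1; 61 ≡ 1 (mod 4), exponent 1.
All primes ≡ 3 (mod 4) appear to even exponent (or don't appear), so by the two-squares theorem n IS expressible as a sum of two squares.
Step 3: Build a representation. Here n = 13 · 61 is a product of primes ≡ 1 (mod 4). Each prime p ≡ 1 (mod 4) is itself a sum of two squares; find a² by testing p − a² for a perfect square:
  13: 13 − 1² = 12, 13 − 2² = 9 = 3² ⇒ 13 = 2² + 3².
  61: 61 − 1² = 60, 61 − 2² = 57, 61 − 3² = 52, 61 − 4² = 45, 61 − 5² = 36 = 6² ⇒ 61 = 5² + 6².
  Combine using the Brahmagupta–Fibonacci identity (a² + b²)(c² + d²) = (ac − bd)² + (ad + bc)² = (ac + bd)² + (ad − bc)²:
  13 · 61 = 793: from (2² + 3²)(5² + 6²), take (2·5 − 3·6, 2·6 + 3·5) = (10 − 18, 12 + 15) = (-8, 27); dropping signs (only squares matter) gives (8, 27); check 8² + 27² = 64 + 729 = 793 ✓.
Step 4: Order so x ≤ y and verify: 8² + 27² = 64 + 729 = 793 = n. ✓

n = 793 = 8² + 27² (one valid representation with x ≤ y).


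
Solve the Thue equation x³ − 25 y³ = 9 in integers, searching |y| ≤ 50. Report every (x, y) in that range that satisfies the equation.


The equation is x³ - 25y³ = 9. For fixed y, x³ = 25·y³ + 9, so a solution requires the RHS to be a perfect cube.
Strategy: iterate y from -50 to 50, compute RHS = 25·y³ + 9, and check whether it is a (positive or negative) perfect cube.
Check small values of y:
  y = 0: RHS = 9 is not a perfect cube.
  y = 1: RHS = 34 is not a perfect cube.
  y = -1: RHS = -16 is not a perfect cube.
  y = 2: RHS = 209 is not a perfect cube.
  y = -2: RHS = -191 is not a perfect cube.
  y = 3: RHS = 684 is not a perfect cube.
  y = -3: RHS = -666 is not a perfect cube.
Continuing the search up to |y| = 50 finds no solutions either.
No (x, y) in the scanned range satisfies the equation.

No integer solutions with |y| ≤ 50.


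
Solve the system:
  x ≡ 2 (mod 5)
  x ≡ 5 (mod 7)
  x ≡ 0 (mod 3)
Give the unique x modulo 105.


Moduli 5, 7, 3 are pairwise coprime; by CRT there is a unique solution modulo M = 5 · 7 · 3 = 105.
Solve pairwise, accumulating the modulus:
  Start with x ≡ 2 (mod 5).
  Combine with x ≡ 5 (mod 7): since gcd(5, 7) = 1, we get a unique residue mod 35.
    Write x = 2 + 5·t and substitute into x ≡ 5 (mod 7): 5·t ≡ 5 − 2 = 3 (mod 7).
    The inverse of 5 mod 7 is 3 (since 5·3 = 15 = 2·7 + 1), so t ≡ 3·3 = 9 ≡ 2 (mod 7).
    Then x = 2 + 5·2 = 12, valid modulo lcm(5, 7) = 35: x ≡ 12 (mod 35).
  Combine with x ≡ 0 (mod 3): since gcd(35, 3) = 1, we get a unique residue mod 105.
    Write x = 12 + 35·t and substitute into x ≡ 0 (mod 3): 35·t ≡ 0 − 12 = -12 (mod 3).
    Reduce coefficients mod 3: 2·t ≡ 0 (mod 3).
    The inverse of 2 mod 3 is 2 (since 2·2 = 4 = 1·3 + 1), so t ≡ 2·0 = 0 ≡ 0 (mod 3).
    Then x = 12 + 35·0 = 12, valid modulo lcm(35, 3) = 105: x ≡ 12 (mod 105).
Verify: 12 mod 5 = 2 ✓, 12 mod 7 = 5 ✓, 12 mod 3 = 0 ✓.

x ≡ 12 (mod 105).


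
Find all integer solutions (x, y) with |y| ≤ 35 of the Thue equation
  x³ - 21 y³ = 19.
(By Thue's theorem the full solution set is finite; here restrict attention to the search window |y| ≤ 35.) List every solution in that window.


The equation is x³ - 21y³ = 19. For fixed y, x³ = 21·y³ + 19, so a solution requires the RHS to be a perfect cube.
Strategy: iterate y from -35 to 35, compute RHS = 21·y³ + 19, and check whether it is a (positive or negative) perfect cube.
Check small values of y:
  y = 0: RHS = 19 is not a perfect cube.
  y = 1: RHS = 40 is not a perfect cube.
  y = -1: RHS = -2 is not a perfect cube.
  y = 2: RHS = 187 is not a perfect cube.
  y = -2: RHS = -149 is not a perfect cube.
  y = 3: RHS = 586 is not a perfect cube.
  y = -3: RHS = -548 is not a perfect cube.
Continuing the search up to |y| = 35 finds no solutions either.
No (x, y) in the scanned range satisfies the equation.

No integer solutions with |y| ≤ 35.


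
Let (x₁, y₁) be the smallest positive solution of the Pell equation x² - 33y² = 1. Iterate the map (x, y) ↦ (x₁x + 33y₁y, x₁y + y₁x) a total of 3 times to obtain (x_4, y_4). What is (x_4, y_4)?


Step 1: Find the fundamental solution (x₁, y₁) of x² - 33y² = 1.
  Expand √33 as a continued fraction. a₀ = ⌊√33⌋ = 5; iterate m_{k+1} = d_k·a_k − m_k, d_{k+1} = (33 − m_{k+1}²)/d_k, a_{k+1} = ⌊(a₀ + m_{k+1})/d_{k+1}⌋ (starting m₀ = 0, d₀ = 1), with convergents p_k = a_k·p_{k-1} + p_{k-2}, q_k = a_k·q_{k-1} + q_{k-2} (p₋₁ = 1, q₋₁ = 0):
  k = 0: a₀ = 5; p₀/q₀ = 5/1; p₀² − 33·q₀² = 25 − 33 = -8.
  k = 1: m = 5, d = 8, a = ⌊(5 + 5)/8⌋ = 1; p/q = (1·5 + 1)/(1·1 + 0) = 6/1; p² − 33·q² = 36 − 33 = 3.
  k = 2: m = 3, d = 3, a = ⌊(5 + 3)/3⌋ = 2; p/q = (2·6 + 5)/(2·1 + 1) = 17/3; p² − 33·q² = 289 − 297 = -8.
  k = 3: m = 3, d = 8, a = ⌊(5 + 3)/8⌋ = 1; p/q = (1·17 + 6)/(1·3 + 1) = 23/4; p² − 33·q² = 529 − 528 = 1.
  The first convergent with p² − 33·q² = 1 gives the fundamental solution (x₁, y₁) = (23, 4).
Step 2: Apply the recurrence (x_{n+1}, y_{n+1}) = (x₁x_n + 33y₁y_n, x₁y_n + y₁x_n) repeatedly.
  From (x_1, y_1) = (23, 4): x_2 = 23·23 + 33·4·4 = 1057; y_2 = 23·4 + 4·23 = 184.
  From (x_2, y_2) = (1057, 184): x_3 = 23·1057 + 33·4·184 = 48599; y_3 = 23·184 + 4·1057 = 8460.
  From (x_3, y_3) = (48599, 8460): x_4 = 23·48599 + 33·4·8460 = 2234497; y_4 = 23·8460 + 4·48599 = 388976.
Step 3: Verify x_4² - 33·y_4² = 4992976843009 - 4992976843008 = 1 (should be 1). ✓

(x_1, y_1) = (23, 4); (x_4, y_4) = (2234497, 388976).


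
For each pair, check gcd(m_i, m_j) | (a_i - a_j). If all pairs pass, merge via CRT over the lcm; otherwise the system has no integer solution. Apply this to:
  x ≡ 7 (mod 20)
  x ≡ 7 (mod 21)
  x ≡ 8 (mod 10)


Moduli 20, 21, 10 are not pairwise coprime, so CRT works modulo lcm(m_i) when all pairwise compatibility conditions hold.
Pairwise compatibility: gcd(m_i, m_j) must divide a_i - a_j for every pair.
Merge one congruence at a time:
  Start: x ≡ 7 (mod 20).
  Combine with x ≡ 7 (mod 21): gcd(20, 21) = 1; 7 - 7 = 0, which IS divisible by 1, so compatible.
    Write x = 7 + 20·t and substitute into x ≡ 7 (mod 21): 20·t ≡ 7 − 7 = 0 (mod 21).
    The inverse of 20 mod 21 is 20 (since 20·20 = 400 = 19·21 + 1), so t ≡ 20·0 = 0 ≡ 0 (mod 21).
    Then x = 7 + 20·0 = 7, valid modulo lcm(20, 21) = 420: x ≡ 7 (mod 420).
  Combine with x ≡ 8 (mod 10): gcd(420, 10) = 10, and 8 - 7 = 1 is NOT divisible by 10.
    ⇒ system is inconsistent (no integer solution).

No solution (the system is inconsistent).


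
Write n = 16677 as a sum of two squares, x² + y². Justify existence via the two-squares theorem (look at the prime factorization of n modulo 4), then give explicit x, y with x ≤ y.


Step 1: Factor n = 16677 = 3^2 · 17 · 109.
Step 2: Check the mod-4 condition on each prime factor: 3 ≡ 3 (mod 4), exponent 2 (must be even); 17 ≡ 1 (mod 4), exponent 1; 109 ≡ 1 (mod 4), exponent 1.
All primes ≡ 3 (mod 4) appear to even exponent (or don't appear), so by the two-squares theorem n IS expressible as a sum of two squares.
Step 3: Build a representation. Group n = k² · m with k = 3 and m = 17 · 109 = 1853 (a product of primes ≡ 1 (mod 4)); a representation of m scales to one of n via (k·x)² + (k·y)² = k²(x² + y²). Each prime p ≡ 1 (mod 4) is itself a sum of two squares; find a² by testing p − a² for a perfect square:
  17: 17 − 1² = 16 = 4² ⇒ 17 = 1² + 4².
  109: 109 − 1² = 108, 109 − 2² = 105, 109 − 3² = 100 = 10² ⇒ 109 = 3² + 10².
  Combine using the Brahmagupta–Fibonacci identity (a² + b²)(c² + d²) = (ac − bd)² + (ad + bc)² = (ac + bd)² + (ad − bc)²:
  17 · 109 = 1853: from (1² + 4²)(3² + 10²), take (1·3 − 4·10, 1·10 + 4·3) = (3 − 40, 10 + 12) = (-37, 22); dropping signs (only squares matter) gives (37, 22); check 37² + 22² = 1369 + 484 = 1853 ✓.
  Scale by k = 3: (3·37, 3·22) = (111, 66).
Step 4: Order so x ≤ y and verify: 66² + 111² = 4356 + 12321 = 16677 = n. ✓

n = 16677 = 66² + 111² (one valid representation with x ≤ y).


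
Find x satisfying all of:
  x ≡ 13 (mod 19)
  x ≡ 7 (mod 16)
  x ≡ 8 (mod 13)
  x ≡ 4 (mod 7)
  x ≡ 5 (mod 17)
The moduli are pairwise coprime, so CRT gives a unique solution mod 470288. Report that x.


Product of moduli M = 19 · 16 · 13 · 7 · 17 = 470288.
Merge one congruence at a time:
  Start: x ≡ 13 (mod 19).
  Combine with x ≡ 7 (mod 16); new modulus lcm = 304.
    Write x = 13 + 19·t and substitute into x ≡ 7 (mod 16): 19·t ≡ 7 − 13 = -6 (mod 16).
    Reduce coefficients mod 16: 3·t ≡ 10 (mod 16).
    The inverse of 3 mod 16 is 11 (since 3·11 = 33 = 2·16 + 1), so t ≡ 11·10 = 110 ≡ 14 (mod 16).
    Then x = 13 + 19·14 = 279, valid modulo lcm(19, 16) = 304: x ≡ 279 (mod 304).
  Combine with x ≡ 8 (mod 13); new modulus lcm = 3952.
    Write x = 279 + 304·t and substitute into x ≡ 8 (mod 13): 304·t ≡ 8 − 279 = -271 (mod 13).
    Reduce coefficients mod 13: 5·t ≡ 2 (mod 13).
    The inverse of 5 mod 13 is 8 (since 5·8 = 40 = 3·13 + 1), so t ≡ 8·2 = 16 ≡ 3 (mod 13).
    Then x = 279 + 304·3 = 1191, valid modulo lcm(304, 13) = 3952: x ≡ 1191 (mod 3952).
  Combine with x ≡ 4 (mod 7); new modulus lcm = 27664.
    Write x = 1191 + 3952·t and substitute into x ≡ 4 (mod 7): 3952·t ≡ 4 − 1191 = -1187 (mod 7).
    Reduce coefficients mod 7: 4·t ≡ 3 (mod 7).
    The inverse of 4 mod 7 is 2 (since 4·2 = 8 = 1·7 + 1), so t ≡ 2·3 = 6 ≡ 6 (mod 7).
    Then x = 1191 + 3952·6 = 24903, valid modulo lcm(3952, 7) = 27664: x ≡ 24903 (mod 27664).
  Combine with x ≡ 5 (mod 17); new modulus lcm = 470288.
    Write x = 24903 + 27664·t and substitute into x ≡ 5 (mod 17): 27664·t ≡ 5 − 24903 = -24898 (mod 17).
    Reduce coefficients mod 17: 5·t ≡ 7 (mod 17).
    The inverse of 5 mod 17 is 7 (since 5·7 = 35 = 2·17 + 1), so t ≡ 7·7 = 49 ≡ 15 (mod 17).
    Then x = 24903 + 27664·15 = 439863, valid modulo lcm(27664, 17) = 470288: x ≡ 439863 (mod 470288).
Verify against each original: 439863 mod 19 = 13, 439863 mod 16 = 7, 439863 mod 13 = 8, 439863 mod 7 = 4, 439863 mod 17 = 5.

x ≡ 439863 (mod 470288).


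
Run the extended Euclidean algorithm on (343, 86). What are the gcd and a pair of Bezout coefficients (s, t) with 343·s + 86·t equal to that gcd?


Euclidean algorithm on (343, 86) — divide until remainder is 0:
  343 = 3 · 86 + 85
  86 = 1 · 85 + 1
  85 = 85 · 1 + 0
gcd(343, 86) = 1.
Track Bezout coefficients alongside the remainders: start with r₀ = 343 = a·1 + b·0 (s = 1, t = 0) and r₁ = 86 = a·0 + b·1 (s = 0, t = 1); each new remainder r_{k+1} = r_{k-1} − q_k·r_k inherits s_{k+1} = s_{k-1} − q_k·s_k, t_{k+1} = t_{k-1} − q_k·t_k, so r_k = a·s_k + b·t_k at every step:
  q = 3: r = 85, s = 1 − 3·0 = 1, t = 0 − 3·1 = -3  (check: 343·1 + 86·(-3) = 85)
  q = 1: r = 1, s = 0 − 1·1 = -1, t = 1 − 1·(-3) = 4  (check: 343·(-1) + 86·4 = 1)
The row with r = 1 (the gcd) gives the Bezout coefficients s = -1, t = 4.
Result: 343 · (-1) + 86 · (4) = 1.

gcd(343, 86) = 1; s = -1, t = 4 (check: 343·(-1) + 86·4 = 1).


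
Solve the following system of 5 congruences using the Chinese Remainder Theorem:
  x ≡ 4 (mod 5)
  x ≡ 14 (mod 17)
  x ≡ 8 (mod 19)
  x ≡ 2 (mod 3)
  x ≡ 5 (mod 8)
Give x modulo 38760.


Product of moduli M = 5 · 17 · 19 · 3 · 8 = 38760.
Merge one congruence at a time:
  Start: x ≡ 4 (mod 5).
  Combine with x ≡ 14 (mod 17); new modulus lcm = 85.
    Write x = 4 + 5·t and substitute into x ≡ 14 (mod 17): 5·t ≡ 14 − 4 = 10 (mod 17).
    The inverse of 5 mod 17 is 7 (since 5·7 = 35 = 2·17 + 1), so t ≡ 7·10 = 70 ≡ 2 (mod 17).
    Then x = 4 + 5·2 = 14, valid modulo lcm(5, 17) = 85: x ≡ 14 (mod 85).
  Combine with x ≡ 8 (mod 19); new modulus lcm = 1615.
    Write x = 14 + 85·t and substitute into x ≡ 8 (mod 19): 85·t ≡ 8 − 14 = -6 (mod 19).
    Reduce coefficients mod 19: 9·t ≡ 13 (mod 19).
    The inverse of 9 mod 19 is 17 (since 9·17 = 153 = 8·19 + 1), so t ≡ 17·13 = 221 ≡ 12 (mod 19).
    Then x = 14 + 85·12 = 1034, valid modulo lcm(85, 19) = 1615: x ≡ 1034 (mod 1615).
  Combine with x ≡ 2 (mod 3); new modulus lcm = 4845.
    Write x = 1034 + 1615·t and substitute into x ≡ 2 (mod 3): 1615·t ≡ 2 − 1034 = -1032 (mod 3).
    Reduce coefficients mod 3: 1·t ≡ 0 (mod 3).
    So t ≡ 0 (mod 3).
    Then x = 1034 + 1615·0 = 1034, valid modulo lcm(1615, 3) = 4845: x ≡ 1034 (mod 4845).
  Combine with x ≡ 5 (mod 8); new modulus lcm = 38760.
    Write x = 1034 + 4845·t and substitute into x ≡ 5 (mod 8): 4845·t ≡ 5 − 1034 = -1029 (mod 8).
    Reduce coefficients mod 8: 5·t ≡ 3 (mod 8).
    The inverse of 5 mod 8 is 5 (since 5·5 = 25 = 3·8 + 1), so t ≡ 5·3 = 15 ≡ 7 (mod 8).
    Then x = 1034 + 4845·7 = 34949, valid modulo lcm(4845, 8) = 38760: x ≡ 34949 (mod 38760).
Verify against each original: 34949 mod 5 = 4, 34949 mod 17 = 14, 34949 mod 19 = 8, 34949 mod 3 = 2, 34949 mod 8 = 5.

x ≡ 34949 (mod 38760).


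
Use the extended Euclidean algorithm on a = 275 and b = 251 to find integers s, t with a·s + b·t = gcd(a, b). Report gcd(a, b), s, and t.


Euclidean algorithm on (275, 251) — divide until remainder is 0:
  275 = 1 · 251 + 24
  251 = 10 · 24 + 11
  24 = 2 · 11 + 2
  11 = 5 · 2 + 1
  2 = 2 · 1 + 0
gcd(275, 251) = 1.
Track Bezout coefficients alongside the remainders: start with r₀ = 275 = a·1 + b·0 (s = 1, t = 0) and r₁ = 251 = a·0 + b·1 (s = 0, t = 1); each new remainder r_{k+1} = r_{k-1} − q_k·r_k inherits s_{k+1} = s_{k-1} − q_k·s_k, t_{k+1} = t_{k-1} − q_k·t_k, so r_k = a·s_k + b·t_k at every step:
  q = 1: r = 24, s = 1 − 1·0 = 1, t = 0 − 1·1 = -1  (check: 275·1 + 251·(-1) = 24)
  q = 10: r = 11, s = 0 − 10·1 = -10, t = 1 − 10·(-1) = 11  (check: 275·(-10) + 251·11 = 11)
  q = 2: r = 2, s = 1 − 2·(-10) = 21, t = -1 − 2·11 = -23  (check: 275·21 + 251·(-23) = 2)
  q = 5: r = 1, s = -10 − 5·21 = -115, t = 11 − 5·(-23) = 126  (check: 275·(-115) + 251·126 = 1)
The row with r = 1 (the gcd) gives the Bezout coefficients s = -115, t = 126.
Result: 275 · (-115) + 251 · (126) = 1.

gcd(275, 251) = 1; s = -115, t = 126 (check: 275·(-115) + 251·126 = 1).


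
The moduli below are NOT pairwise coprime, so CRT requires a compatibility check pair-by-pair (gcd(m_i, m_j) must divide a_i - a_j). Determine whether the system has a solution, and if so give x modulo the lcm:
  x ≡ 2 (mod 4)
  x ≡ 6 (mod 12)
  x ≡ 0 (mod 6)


Moduli 4, 12, 6 are not pairwise coprime, so CRT works modulo lcm(m_i) when all pairwise compatibility conditions hold.
Pairwise compatibility: gcd(m_i, m_j) must divide a_i - a_j for every pair.
Merge one congruence at a time:
  Start: x ≡ 2 (mod 4).
  Combine with x ≡ 6 (mod 12): gcd(4, 12) = 4; 6 - 2 = 4, which IS divisible by 4, so compatible.
    Write x = 2 + 4·t and substitute into x ≡ 6 (mod 12): 4·t ≡ 6 − 2 = 4 (mod 12).
    Divide the congruence (and modulus) by g = 4: 1·t ≡ 1 (mod 3).
    So t ≡ 1 (mod 3).
    Then x = 2 + 4·1 = 6, valid modulo lcm(4, 12) = 12: x ≡ 6 (mod 12).
  Combine with x ≡ 0 (mod 6): gcd(12, 6) = 6; 0 - 6 = -6, which IS divisible by 6, so compatible.
    Write x = 6 + 12·t and substitute into x ≡ 0 (mod 6): 12·t ≡ 0 − 6 = -6 (mod 6).
    Divide the congruence (and modulus) by g = 6: 2·t ≡ -1 (mod 1).
    Modulo 1 every t works; take t = 0.
    Then x = 6 + 12·0 = 6, valid modulo lcm(12, 6) = 12: x ≡ 6 (mod 12).
Verify: 6 mod 4 = 2, 6 mod 12 = 6, 6 mod 6 = 0.

x ≡ 6 (mod 12).


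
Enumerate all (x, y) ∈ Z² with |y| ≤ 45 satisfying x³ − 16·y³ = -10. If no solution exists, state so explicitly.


The equation is x³ - 16y³ = -10. For fixed y, x³ = 16·y³ − 10, so a solution requires the RHS to be a perfect cube.
Strategy: iterate y from -45 to 45, compute RHS = 16·y³ − 10, and check whether it is a (positive or negative) perfect cube.
Check small values of y:
  y = 0: RHS = -10 is not a perfect cube.
  y = 1: RHS = 6 is not a perfect cube.
  y = -1: RHS = -26 is not a perfect cube.
  y = 2: RHS = 118 is not a perfect cube.
  y = -2: RHS = -138 is not a perfect cube.
  y = 3: RHS = 422 is not a perfect cube.
  y = -3: RHS = -442 is not a perfect cube.
Continuing the search up to |y| = 45 finds no solutions either.
No (x, y) in the scanned range satisfies the equation.

No integer solutions with |y| ≤ 45.


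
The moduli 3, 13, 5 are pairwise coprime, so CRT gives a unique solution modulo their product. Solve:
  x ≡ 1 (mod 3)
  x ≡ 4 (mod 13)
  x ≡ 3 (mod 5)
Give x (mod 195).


Moduli 3, 13, 5 are pairwise coprime; by CRT there is a unique solution modulo M = 3 · 13 · 5 = 195.
Solve pairwise, accumulating the modulus:
  Start with x ≡ 1 (mod 3).
  Combine with x ≡ 4 (mod 13): since gcd(3, 13) = 1, we get a unique residue mod 39.
    Write x = 1 + 3·t and substitute into x ≡ 4 (mod 13): 3·t ≡ 4 − 1 = 3 (mod 13).
    The inverse of 3 mod 13 is 9 (since 3·9 = 27 = 2·13 + 1), so t ≡ 9·3 = 27 ≡ 1 (mod 13).
    Then x = 1 + 3·1 = 4, valid modulo lcm(3, 13) = 39: x ≡ 4 (mod 39).
  Combine with x ≡ 3 (mod 5): since gcd(39, 5) = 1, we get a unique residue mod 195.
    Write x = 4 + 39·t and substitute into x ≡ 3 (mod 5): 39·t ≡ 3 − 4 = -1 (mod 5).
    Reduce coefficients mod 5: 4·t ≡ 4 (mod 5).
    The inverse of 4 mod 5 is 4 (since 4·4 = 16 = 3·5 + 1), so t ≡ 4·4 = 16 ≡ 1 (mod 5).
    Then x = 4 + 39·1 = 43, valid modulo lcm(39, 5) = 195: x ≡ 43 (mod 195).
Verify: 43 mod 3 = 1 ✓, 43 mod 13 = 4 ✓, 43 mod 5 = 3 ✓.

x ≡ 43 (mod 195).


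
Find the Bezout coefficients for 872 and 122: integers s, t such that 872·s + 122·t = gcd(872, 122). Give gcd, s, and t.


Euclidean algorithm on (872, 122) — divide until remainder is 0:
  872 = 7 · 122 + 18
  122 = 6 · 18 + 14
  18 = 1 · 14 + 4
  14 = 3 · 4 + 2
  4 = 2 · 2 + 0
gcd(872, 122) = 2.
Track Bezout coefficients alongside the remainders: start with r₀ = 872 = a·1 + b·0 (s = 1, t = 0) and r₁ = 122 = a·0 + b·1 (s = 0, t = 1); each new remainder r_{k+1} = r_{k-1} − q_k·r_k inherits s_{k+1} = s_{k-1} − q_k·s_k, t_{k+1} = t_{k-1} − q_k·t_k, so r_k = a·s_k + b·t_k at every step:
  q = 7: r = 18, s = 1 − 7·0 = 1, t = 0 − 7·1 = -7  (check: 872·1 + 122·(-7) = 18)
  q = 6: r = 14, s = 0 − 6·1 = -6, t = 1 − 6·(-7) = 43  (check: 872·(-6) + 122·43 = 14)
  q = 1: r = 4, s = 1 − 1·(-6) = 7, t = -7 − 1·43 = -50  (check: 872·7 + 122·(-50) = 4)
  q = 3: r = 2, s = -6 − 3·7 = -27, t = 43 − 3·(-50) = 193  (check: 872·(-27) + 122·193 = 2)
The row with r = 2 (the gcd) gives the Bezout coefficients s = -27, t = 193.
Result: 872 · (-27) + 122 · (193) = 2.

gcd(872, 122) = 2; s = -27, t = 193 (check: 872·(-27) + 122·193 = 2).


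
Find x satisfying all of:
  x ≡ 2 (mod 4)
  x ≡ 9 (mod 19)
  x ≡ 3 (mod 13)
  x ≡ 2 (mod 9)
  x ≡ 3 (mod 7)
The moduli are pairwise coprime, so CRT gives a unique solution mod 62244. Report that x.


Product of moduli M = 4 · 19 · 13 · 9 · 7 = 62244.
Merge one congruence at a time:
  Start: x ≡ 2 (mod 4).
  Combine with x ≡ 9 (mod 19); new modulus lcm = 76.
    Write x = 2 + 4·t and substitute into x ≡ 9 (mod 19): 4·t ≡ 9 − 2 = 7 (mod 19).
    The inverse of 4 mod 19 is 5 (since 4·5 = 20 = 1·19 + 1), so t ≡ 5·7 = 35 ≡ 16 (mod 19).
    Then x = 2 + 4·16 = 66, valid modulo lcm(4, 19) = 76: x ≡ 66 (mod 76).
  Combine with x ≡ 3 (mod 13); new modulus lcm = 988.
    Write x = 66 + 76·t and substitute into x ≡ 3 (mod 13): 76·t ≡ 3 − 66 = -63 (mod 13).
    Reduce coefficients mod 13: 11·t ≡ 2 (mod 13).
    The inverse of 11 mod 13 is 6 (since 11·6 = 66 = 5·13 + 1), so t ≡ 6·2 = 12 ≡ 12 (mod 13).
    Then x = 66 + 76·12 = 978, valid modulo lcm(76, 13) = 988: x ≡ 978 (mod 988).
  Combine with x ≡ 2 (mod 9); new modulus lcm = 8892.
    Write x = 978 + 988·t and substitute into x ≡ 2 (mod 9): 988·t ≡ 2 − 978 = -976 (mod 9).
    Reduce coefficients mod 9: 7·t ≡ 5 (mod 9).
    The inverse of 7 mod 9 is 4 (since 7·4 = 28 = 3·9 + 1), so t ≡ 4·5 = 20 ≡ 2 (mod 9).
    Then x = 978 + 988·2 = 2954, valid modulo lcm(988, 9) = 8892: x ≡ 2954 (mod 8892).
  Combine with x ≡ 3 (mod 7); new modulus lcm = 62244.
    Write x = 2954 + 8892·t and substitute into x ≡ 3 (mod 7): 8892·t ≡ 3 − 2954 = -2951 (mod 7).
    Reduce coefficients mod 7: 2·t ≡ 3 (mod 7).
    The inverse of 2 mod 7 is 4 (since 2·4 = 8 = 1·7 + 1), so t ≡ 4·3 = 12 ≡ 5 (mod 7).
    Then x = 2954 + 8892·5 = 47414, valid modulo lcm(8892, 7) = 62244: x ≡ 47414 (mod 62244).
Verify against each original: 47414 mod 4 = 2, 47414 mod 19 = 9, 47414 mod 13 = 3, 47414 mod 9 = 2, 47414 mod 7 = 3.

x ≡ 47414 (mod 62244).


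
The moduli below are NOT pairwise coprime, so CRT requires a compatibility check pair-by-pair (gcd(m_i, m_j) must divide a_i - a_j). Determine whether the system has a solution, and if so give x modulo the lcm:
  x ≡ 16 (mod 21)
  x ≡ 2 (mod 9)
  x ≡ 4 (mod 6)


Moduli 21, 9, 6 are not pairwise coprime, so CRT works modulo lcm(m_i) when all pairwise compatibility conditions hold.
Pairwise compatibility: gcd(m_i, m_j) must divide a_i - a_j for every pair.
Merge one congruence at a time:
  Start: x ≡ 16 (mod 21).
  Combine with x ≡ 2 (mod 9): gcd(21, 9) = 3, and 2 - 16 = -14 is NOT divisible by 3.
    ⇒ system is inconsistent (no integer solution).

No solution (the system is inconsistent).


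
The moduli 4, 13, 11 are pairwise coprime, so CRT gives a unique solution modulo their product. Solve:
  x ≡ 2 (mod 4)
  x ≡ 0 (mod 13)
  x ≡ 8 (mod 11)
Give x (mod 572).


Moduli 4, 13, 11 are pairwise coprime; by CRT there is a unique solution modulo M = 4 · 13 · 11 = 572.
Solve pairwise, accumulating the modulus:
  Start with x ≡ 2 (mod 4).
  Combine with x ≡ 0 (mod 13): since gcd(4, 13) = 1, we get a unique residue mod 52.
    Write x = 2 + 4·t and substitute into x ≡ 0 (mod 13): 4·t ≡ 0 − 2 = -2 (mod 13).
    Reduce coefficients mod 13: 4·t ≡ 11 (mod 13).
    The inverse of 4 mod 13 is 10 (since 4·10 = 40 = 3·13 + 1), so t ≡ 10·11 = 110 ≡ 6 (mod 13).
    Then x = 2 + 4·6 = 26, valid modulo lcm(4, 13) = 52: x ≡ 26 (mod 52).
  Combine with x ≡ 8 (mod 11): since gcd(52, 11) = 1, we get a unique residue mod 572.
    Write x = 26 + 52·t and substitute into x ≡ 8 (mod 11): 52·t ≡ 8 − 26 = -18 (mod 11).
    Reduce coefficients mod 11: 8·t ≡ 4 (mod 11).
    The inverse of 8 mod 11 is 7 (since 8·7 = 56 = 5·11 + 1), so t ≡ 7·4 = 28 ≡ 6 (mod 11).
    Then x = 26 + 52·6 = 338, valid modulo lcm(52, 11) = 572: x ≡ 338 (mod 572).
Verify: 338 mod 4 = 2 ✓, 338 mod 13 = 0 ✓, 338 mod 11 = 8 ✓.

x ≡ 338 (mod 572).


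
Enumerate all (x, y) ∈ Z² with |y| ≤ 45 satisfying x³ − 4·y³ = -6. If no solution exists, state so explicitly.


The equation is x³ - 4y³ = -6. For fixed y, x³ = 4·y³ − 6, so a solution requires the RHS to be a perfect cube.
Strategy: iterate y from -45 to 45, compute RHS = 4·y³ − 6, and check whether it is a (positive or negative) perfect cube.
Check small values of y:
  y = 0: RHS = -6 is not a perfect cube.
  y = 1: RHS = -2 is not a perfect cube.
  y = -1: RHS = -10 is not a perfect cube.
  y = 2: RHS = 26 is not a perfect cube.
  y = -2: RHS = -38 is not a perfect cube.
  y = 3: RHS = 102 is not a perfect cube.
  y = -3: RHS = -114 is not a perfect cube.
Continuing the search up to |y| = 45 finds no solutions either.
No (x, y) in the scanned range satisfies the equation.

No integer solutions with |y| ≤ 45.


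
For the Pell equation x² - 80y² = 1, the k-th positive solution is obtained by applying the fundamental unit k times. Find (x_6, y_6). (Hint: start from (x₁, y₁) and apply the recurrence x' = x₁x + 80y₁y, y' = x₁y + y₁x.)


Step 1: Find the fundamental solution (x₁, y₁) of x² - 80y² = 1.
  Expand √80 as a continued fraction. a₀ = ⌊√80⌋ = 8; iterate m_{k+1} = d_k·a_k − m_k, d_{k+1} = (80 − m_{k+1}²)/d_k, a_{k+1} = ⌊(a₀ + m_{k+1})/d_{k+1}⌋ (starting m₀ = 0, d₀ = 1), with convergents p_k = a_k·p_{k-1} + p_{k-2}, q_k = a_k·q_{k-1} + q_{k-2} (p₋₁ = 1, q₋₁ = 0):
  k = 0: a₀ = 8; p₀/q₀ = 8/1; p₀² − 80·q₀² = 64 − 80 = -16.
  k = 1: m = 8, d = 16, a = ⌊(8 + 8)/16⌋ = 1; p/q = (1·8 + 1)/(1·1 + 0) = 9/1; p² − 80·q² = 81 − 80 = 1.
  The first convergent with p² − 80·q² = 1 gives the fundamental solution (x₁, y₁) = (9, 1).
Step 2: Apply the recurrence (x_{n+1}, y_{n+1}) = (x₁x_n + 80y₁y_n, x₁y_n + y₁x_n) repeatedly.
  From (x_1, y_1) = (9, 1): x_2 = 9·9 + 80·1·1 = 161; y_2 = 9·1 + 1·9 = 18.
  From (x_2, y_2) = (161, 18): x_3 = 9·161 + 80·1·18 = 2889; y_3 = 9·18 + 1·161 = 323.
  From (x_3, y_3) = (2889, 323): x_4 = 9·2889 + 80·1·323 = 51841; y_4 = 9·323 + 1·2889 = 5796.
  From (x_4, y_4) = (51841, 5796): x_5 = 9·51841 + 80·1·5796 = 930249; y_5 = 9·5796 + 1·51841 = 104005.
  From (x_5, y_5) = (930249, 104005): x_6 = 9·930249 + 80·1·104005 = 16692641; y_6 = 9·104005 + 1·930249 = 1866294.
Step 3: Verify x_6² - 80·y_6² = 278644263554881 - 278644263554880 = 1 (should be 1). ✓

(x_1, y_1) = (9, 1); (x_6, y_6) = (16692641, 1866294).
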